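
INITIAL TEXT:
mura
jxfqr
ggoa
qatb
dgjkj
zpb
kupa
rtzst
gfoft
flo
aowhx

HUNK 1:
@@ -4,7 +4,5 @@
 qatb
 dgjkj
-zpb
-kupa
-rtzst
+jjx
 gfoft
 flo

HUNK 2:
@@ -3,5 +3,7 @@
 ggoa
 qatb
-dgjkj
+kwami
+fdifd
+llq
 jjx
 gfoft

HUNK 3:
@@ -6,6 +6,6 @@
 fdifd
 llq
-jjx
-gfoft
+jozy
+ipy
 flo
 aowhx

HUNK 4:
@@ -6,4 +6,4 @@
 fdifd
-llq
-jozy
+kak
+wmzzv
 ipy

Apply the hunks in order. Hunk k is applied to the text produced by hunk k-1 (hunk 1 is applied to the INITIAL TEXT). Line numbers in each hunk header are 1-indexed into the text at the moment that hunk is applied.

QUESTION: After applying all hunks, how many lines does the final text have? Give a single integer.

Hunk 1: at line 4 remove [zpb,kupa,rtzst] add [jjx] -> 9 lines: mura jxfqr ggoa qatb dgjkj jjx gfoft flo aowhx
Hunk 2: at line 3 remove [dgjkj] add [kwami,fdifd,llq] -> 11 lines: mura jxfqr ggoa qatb kwami fdifd llq jjx gfoft flo aowhx
Hunk 3: at line 6 remove [jjx,gfoft] add [jozy,ipy] -> 11 lines: mura jxfqr ggoa qatb kwami fdifd llq jozy ipy flo aowhx
Hunk 4: at line 6 remove [llq,jozy] add [kak,wmzzv] -> 11 lines: mura jxfqr ggoa qatb kwami fdifd kak wmzzv ipy flo aowhx
Final line count: 11

Answer: 11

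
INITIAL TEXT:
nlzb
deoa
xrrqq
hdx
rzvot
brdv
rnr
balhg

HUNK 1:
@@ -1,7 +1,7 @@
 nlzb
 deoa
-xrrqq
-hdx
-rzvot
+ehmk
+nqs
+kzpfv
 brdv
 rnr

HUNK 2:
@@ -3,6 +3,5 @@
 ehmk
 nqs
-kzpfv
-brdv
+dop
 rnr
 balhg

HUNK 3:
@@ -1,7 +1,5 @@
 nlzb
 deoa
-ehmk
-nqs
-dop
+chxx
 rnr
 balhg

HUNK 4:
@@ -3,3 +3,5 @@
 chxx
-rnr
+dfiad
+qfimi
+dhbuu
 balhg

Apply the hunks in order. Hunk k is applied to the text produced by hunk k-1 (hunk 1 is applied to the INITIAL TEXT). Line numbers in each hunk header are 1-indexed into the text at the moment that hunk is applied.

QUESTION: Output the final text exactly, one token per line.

Answer: nlzb
deoa
chxx
dfiad
qfimi
dhbuu
balhg

Derivation:
Hunk 1: at line 1 remove [xrrqq,hdx,rzvot] add [ehmk,nqs,kzpfv] -> 8 lines: nlzb deoa ehmk nqs kzpfv brdv rnr balhg
Hunk 2: at line 3 remove [kzpfv,brdv] add [dop] -> 7 lines: nlzb deoa ehmk nqs dop rnr balhg
Hunk 3: at line 1 remove [ehmk,nqs,dop] add [chxx] -> 5 lines: nlzb deoa chxx rnr balhg
Hunk 4: at line 3 remove [rnr] add [dfiad,qfimi,dhbuu] -> 7 lines: nlzb deoa chxx dfiad qfimi dhbuu balhg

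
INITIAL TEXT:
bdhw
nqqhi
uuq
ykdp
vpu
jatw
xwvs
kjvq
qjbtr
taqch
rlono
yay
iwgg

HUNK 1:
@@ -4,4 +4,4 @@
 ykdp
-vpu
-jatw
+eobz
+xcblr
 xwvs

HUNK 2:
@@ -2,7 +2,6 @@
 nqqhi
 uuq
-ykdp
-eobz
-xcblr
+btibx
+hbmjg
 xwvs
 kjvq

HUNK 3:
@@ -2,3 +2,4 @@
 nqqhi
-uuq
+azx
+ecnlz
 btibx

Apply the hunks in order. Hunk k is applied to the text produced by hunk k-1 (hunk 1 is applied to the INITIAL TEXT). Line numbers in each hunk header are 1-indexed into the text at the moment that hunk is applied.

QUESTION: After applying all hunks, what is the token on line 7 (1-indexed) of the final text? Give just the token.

Hunk 1: at line 4 remove [vpu,jatw] add [eobz,xcblr] -> 13 lines: bdhw nqqhi uuq ykdp eobz xcblr xwvs kjvq qjbtr taqch rlono yay iwgg
Hunk 2: at line 2 remove [ykdp,eobz,xcblr] add [btibx,hbmjg] -> 12 lines: bdhw nqqhi uuq btibx hbmjg xwvs kjvq qjbtr taqch rlono yay iwgg
Hunk 3: at line 2 remove [uuq] add [azx,ecnlz] -> 13 lines: bdhw nqqhi azx ecnlz btibx hbmjg xwvs kjvq qjbtr taqch rlono yay iwgg
Final line 7: xwvs

Answer: xwvs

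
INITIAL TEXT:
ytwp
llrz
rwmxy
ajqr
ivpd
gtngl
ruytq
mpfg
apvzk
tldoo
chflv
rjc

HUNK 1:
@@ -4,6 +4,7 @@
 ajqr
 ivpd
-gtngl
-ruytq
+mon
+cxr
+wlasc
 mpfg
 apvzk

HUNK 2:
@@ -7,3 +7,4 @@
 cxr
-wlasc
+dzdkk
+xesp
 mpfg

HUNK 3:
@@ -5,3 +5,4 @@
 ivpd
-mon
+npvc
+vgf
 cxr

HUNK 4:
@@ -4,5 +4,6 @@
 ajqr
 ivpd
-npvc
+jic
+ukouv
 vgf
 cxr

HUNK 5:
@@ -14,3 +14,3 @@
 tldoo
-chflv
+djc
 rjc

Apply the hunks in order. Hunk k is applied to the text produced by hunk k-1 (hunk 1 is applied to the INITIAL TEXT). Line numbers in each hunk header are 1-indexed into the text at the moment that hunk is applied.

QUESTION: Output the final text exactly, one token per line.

Answer: ytwp
llrz
rwmxy
ajqr
ivpd
jic
ukouv
vgf
cxr
dzdkk
xesp
mpfg
apvzk
tldoo
djc
rjc

Derivation:
Hunk 1: at line 4 remove [gtngl,ruytq] add [mon,cxr,wlasc] -> 13 lines: ytwp llrz rwmxy ajqr ivpd mon cxr wlasc mpfg apvzk tldoo chflv rjc
Hunk 2: at line 7 remove [wlasc] add [dzdkk,xesp] -> 14 lines: ytwp llrz rwmxy ajqr ivpd mon cxr dzdkk xesp mpfg apvzk tldoo chflv rjc
Hunk 3: at line 5 remove [mon] add [npvc,vgf] -> 15 lines: ytwp llrz rwmxy ajqr ivpd npvc vgf cxr dzdkk xesp mpfg apvzk tldoo chflv rjc
Hunk 4: at line 4 remove [npvc] add [jic,ukouv] -> 16 lines: ytwp llrz rwmxy ajqr ivpd jic ukouv vgf cxr dzdkk xesp mpfg apvzk tldoo chflv rjc
Hunk 5: at line 14 remove [chflv] add [djc] -> 16 lines: ytwp llrz rwmxy ajqr ivpd jic ukouv vgf cxr dzdkk xesp mpfg apvzk tldoo djc rjc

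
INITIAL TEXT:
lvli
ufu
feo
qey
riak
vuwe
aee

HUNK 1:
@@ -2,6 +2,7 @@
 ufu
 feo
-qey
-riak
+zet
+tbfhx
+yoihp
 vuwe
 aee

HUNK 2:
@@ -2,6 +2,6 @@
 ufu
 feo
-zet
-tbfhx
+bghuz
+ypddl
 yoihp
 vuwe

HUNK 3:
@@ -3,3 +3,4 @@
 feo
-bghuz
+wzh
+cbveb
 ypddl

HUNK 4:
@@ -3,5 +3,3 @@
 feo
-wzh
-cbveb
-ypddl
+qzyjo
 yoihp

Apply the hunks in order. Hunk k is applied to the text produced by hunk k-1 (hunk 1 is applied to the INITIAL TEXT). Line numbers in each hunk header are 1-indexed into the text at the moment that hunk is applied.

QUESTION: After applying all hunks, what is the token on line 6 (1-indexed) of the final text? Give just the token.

Hunk 1: at line 2 remove [qey,riak] add [zet,tbfhx,yoihp] -> 8 lines: lvli ufu feo zet tbfhx yoihp vuwe aee
Hunk 2: at line 2 remove [zet,tbfhx] add [bghuz,ypddl] -> 8 lines: lvli ufu feo bghuz ypddl yoihp vuwe aee
Hunk 3: at line 3 remove [bghuz] add [wzh,cbveb] -> 9 lines: lvli ufu feo wzh cbveb ypddl yoihp vuwe aee
Hunk 4: at line 3 remove [wzh,cbveb,ypddl] add [qzyjo] -> 7 lines: lvli ufu feo qzyjo yoihp vuwe aee
Final line 6: vuwe

Answer: vuwe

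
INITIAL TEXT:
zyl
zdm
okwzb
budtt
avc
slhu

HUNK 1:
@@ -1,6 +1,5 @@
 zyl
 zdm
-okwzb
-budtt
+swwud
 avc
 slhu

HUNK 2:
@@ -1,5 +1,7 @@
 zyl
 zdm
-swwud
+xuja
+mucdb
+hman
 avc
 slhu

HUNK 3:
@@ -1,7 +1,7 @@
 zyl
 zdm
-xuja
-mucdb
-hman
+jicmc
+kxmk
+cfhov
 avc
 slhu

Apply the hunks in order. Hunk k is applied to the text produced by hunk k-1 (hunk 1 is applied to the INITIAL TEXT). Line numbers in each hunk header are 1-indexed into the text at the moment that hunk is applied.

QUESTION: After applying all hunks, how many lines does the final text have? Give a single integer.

Hunk 1: at line 1 remove [okwzb,budtt] add [swwud] -> 5 lines: zyl zdm swwud avc slhu
Hunk 2: at line 1 remove [swwud] add [xuja,mucdb,hman] -> 7 lines: zyl zdm xuja mucdb hman avc slhu
Hunk 3: at line 1 remove [xuja,mucdb,hman] add [jicmc,kxmk,cfhov] -> 7 lines: zyl zdm jicmc kxmk cfhov avc slhu
Final line count: 7

Answer: 7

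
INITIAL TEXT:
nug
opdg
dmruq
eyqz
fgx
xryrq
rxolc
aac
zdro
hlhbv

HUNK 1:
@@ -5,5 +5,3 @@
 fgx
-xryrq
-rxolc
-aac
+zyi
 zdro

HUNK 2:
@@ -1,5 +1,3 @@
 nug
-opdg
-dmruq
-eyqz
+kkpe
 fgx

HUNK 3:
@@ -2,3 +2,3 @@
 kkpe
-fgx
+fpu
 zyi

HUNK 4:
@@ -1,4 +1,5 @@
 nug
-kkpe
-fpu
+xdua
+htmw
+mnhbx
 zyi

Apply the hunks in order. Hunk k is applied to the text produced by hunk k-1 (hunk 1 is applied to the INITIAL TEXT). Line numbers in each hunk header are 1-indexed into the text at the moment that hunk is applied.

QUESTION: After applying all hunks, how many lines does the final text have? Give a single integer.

Hunk 1: at line 5 remove [xryrq,rxolc,aac] add [zyi] -> 8 lines: nug opdg dmruq eyqz fgx zyi zdro hlhbv
Hunk 2: at line 1 remove [opdg,dmruq,eyqz] add [kkpe] -> 6 lines: nug kkpe fgx zyi zdro hlhbv
Hunk 3: at line 2 remove [fgx] add [fpu] -> 6 lines: nug kkpe fpu zyi zdro hlhbv
Hunk 4: at line 1 remove [kkpe,fpu] add [xdua,htmw,mnhbx] -> 7 lines: nug xdua htmw mnhbx zyi zdro hlhbv
Final line count: 7

Answer: 7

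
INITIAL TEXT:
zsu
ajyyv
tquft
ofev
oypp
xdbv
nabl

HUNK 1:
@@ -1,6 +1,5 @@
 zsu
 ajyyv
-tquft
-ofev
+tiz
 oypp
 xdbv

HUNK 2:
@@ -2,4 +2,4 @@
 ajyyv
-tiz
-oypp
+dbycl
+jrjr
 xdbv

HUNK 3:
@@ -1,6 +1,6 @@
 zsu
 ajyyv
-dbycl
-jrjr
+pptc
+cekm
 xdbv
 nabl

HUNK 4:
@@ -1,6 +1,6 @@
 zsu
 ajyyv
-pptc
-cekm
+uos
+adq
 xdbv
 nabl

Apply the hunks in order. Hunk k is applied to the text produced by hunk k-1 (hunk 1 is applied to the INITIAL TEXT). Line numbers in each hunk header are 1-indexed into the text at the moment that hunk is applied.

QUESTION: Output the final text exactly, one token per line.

Answer: zsu
ajyyv
uos
adq
xdbv
nabl

Derivation:
Hunk 1: at line 1 remove [tquft,ofev] add [tiz] -> 6 lines: zsu ajyyv tiz oypp xdbv nabl
Hunk 2: at line 2 remove [tiz,oypp] add [dbycl,jrjr] -> 6 lines: zsu ajyyv dbycl jrjr xdbv nabl
Hunk 3: at line 1 remove [dbycl,jrjr] add [pptc,cekm] -> 6 lines: zsu ajyyv pptc cekm xdbv nabl
Hunk 4: at line 1 remove [pptc,cekm] add [uos,adq] -> 6 lines: zsu ajyyv uos adq xdbv nabl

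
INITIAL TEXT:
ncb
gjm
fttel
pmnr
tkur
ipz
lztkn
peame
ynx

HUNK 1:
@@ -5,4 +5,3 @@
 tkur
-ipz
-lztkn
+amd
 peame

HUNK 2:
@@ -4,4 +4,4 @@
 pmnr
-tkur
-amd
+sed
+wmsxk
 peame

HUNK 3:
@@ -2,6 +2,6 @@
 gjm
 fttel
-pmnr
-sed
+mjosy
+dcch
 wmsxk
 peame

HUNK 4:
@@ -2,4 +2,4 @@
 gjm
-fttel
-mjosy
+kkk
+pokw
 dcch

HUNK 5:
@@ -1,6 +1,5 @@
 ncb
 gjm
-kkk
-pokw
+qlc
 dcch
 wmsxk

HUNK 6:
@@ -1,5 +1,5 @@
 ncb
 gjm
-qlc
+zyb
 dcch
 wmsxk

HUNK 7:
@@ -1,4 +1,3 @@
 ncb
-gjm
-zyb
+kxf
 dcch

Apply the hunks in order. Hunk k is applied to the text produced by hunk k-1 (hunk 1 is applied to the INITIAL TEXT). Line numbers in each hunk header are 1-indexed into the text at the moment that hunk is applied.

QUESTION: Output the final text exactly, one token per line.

Hunk 1: at line 5 remove [ipz,lztkn] add [amd] -> 8 lines: ncb gjm fttel pmnr tkur amd peame ynx
Hunk 2: at line 4 remove [tkur,amd] add [sed,wmsxk] -> 8 lines: ncb gjm fttel pmnr sed wmsxk peame ynx
Hunk 3: at line 2 remove [pmnr,sed] add [mjosy,dcch] -> 8 lines: ncb gjm fttel mjosy dcch wmsxk peame ynx
Hunk 4: at line 2 remove [fttel,mjosy] add [kkk,pokw] -> 8 lines: ncb gjm kkk pokw dcch wmsxk peame ynx
Hunk 5: at line 1 remove [kkk,pokw] add [qlc] -> 7 lines: ncb gjm qlc dcch wmsxk peame ynx
Hunk 6: at line 1 remove [qlc] add [zyb] -> 7 lines: ncb gjm zyb dcch wmsxk peame ynx
Hunk 7: at line 1 remove [gjm,zyb] add [kxf] -> 6 lines: ncb kxf dcch wmsxk peame ynx

Answer: ncb
kxf
dcch
wmsxk
peame
ynx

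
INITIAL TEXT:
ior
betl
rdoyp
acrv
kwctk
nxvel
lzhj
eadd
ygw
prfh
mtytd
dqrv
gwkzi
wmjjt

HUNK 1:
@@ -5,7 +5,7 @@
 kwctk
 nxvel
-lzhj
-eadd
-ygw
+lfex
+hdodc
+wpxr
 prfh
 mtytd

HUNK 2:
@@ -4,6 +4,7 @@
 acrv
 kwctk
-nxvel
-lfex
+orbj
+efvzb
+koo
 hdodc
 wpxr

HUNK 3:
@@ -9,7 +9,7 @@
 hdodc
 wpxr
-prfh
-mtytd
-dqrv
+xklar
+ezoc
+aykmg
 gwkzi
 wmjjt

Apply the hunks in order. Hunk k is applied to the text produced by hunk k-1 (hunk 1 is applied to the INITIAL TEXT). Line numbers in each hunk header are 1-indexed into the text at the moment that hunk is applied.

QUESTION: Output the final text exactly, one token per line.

Answer: ior
betl
rdoyp
acrv
kwctk
orbj
efvzb
koo
hdodc
wpxr
xklar
ezoc
aykmg
gwkzi
wmjjt

Derivation:
Hunk 1: at line 5 remove [lzhj,eadd,ygw] add [lfex,hdodc,wpxr] -> 14 lines: ior betl rdoyp acrv kwctk nxvel lfex hdodc wpxr prfh mtytd dqrv gwkzi wmjjt
Hunk 2: at line 4 remove [nxvel,lfex] add [orbj,efvzb,koo] -> 15 lines: ior betl rdoyp acrv kwctk orbj efvzb koo hdodc wpxr prfh mtytd dqrv gwkzi wmjjt
Hunk 3: at line 9 remove [prfh,mtytd,dqrv] add [xklar,ezoc,aykmg] -> 15 lines: ior betl rdoyp acrv kwctk orbj efvzb koo hdodc wpxr xklar ezoc aykmg gwkzi wmjjt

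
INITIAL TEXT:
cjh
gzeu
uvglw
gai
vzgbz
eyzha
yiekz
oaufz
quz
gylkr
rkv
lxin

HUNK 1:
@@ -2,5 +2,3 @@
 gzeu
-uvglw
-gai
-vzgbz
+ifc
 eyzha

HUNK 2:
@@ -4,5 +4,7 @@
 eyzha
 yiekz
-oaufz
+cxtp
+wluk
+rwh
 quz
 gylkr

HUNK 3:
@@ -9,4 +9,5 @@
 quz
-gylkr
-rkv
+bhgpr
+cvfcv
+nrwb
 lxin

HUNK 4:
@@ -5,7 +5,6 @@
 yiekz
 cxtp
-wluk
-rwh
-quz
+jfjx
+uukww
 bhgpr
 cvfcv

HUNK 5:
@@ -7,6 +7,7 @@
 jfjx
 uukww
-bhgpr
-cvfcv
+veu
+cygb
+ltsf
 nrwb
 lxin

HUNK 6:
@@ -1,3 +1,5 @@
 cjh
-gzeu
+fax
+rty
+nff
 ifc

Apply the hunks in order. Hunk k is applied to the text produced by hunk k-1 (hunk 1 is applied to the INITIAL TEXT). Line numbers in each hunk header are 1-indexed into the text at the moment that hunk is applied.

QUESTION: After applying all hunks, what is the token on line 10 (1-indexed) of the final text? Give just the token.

Answer: uukww

Derivation:
Hunk 1: at line 2 remove [uvglw,gai,vzgbz] add [ifc] -> 10 lines: cjh gzeu ifc eyzha yiekz oaufz quz gylkr rkv lxin
Hunk 2: at line 4 remove [oaufz] add [cxtp,wluk,rwh] -> 12 lines: cjh gzeu ifc eyzha yiekz cxtp wluk rwh quz gylkr rkv lxin
Hunk 3: at line 9 remove [gylkr,rkv] add [bhgpr,cvfcv,nrwb] -> 13 lines: cjh gzeu ifc eyzha yiekz cxtp wluk rwh quz bhgpr cvfcv nrwb lxin
Hunk 4: at line 5 remove [wluk,rwh,quz] add [jfjx,uukww] -> 12 lines: cjh gzeu ifc eyzha yiekz cxtp jfjx uukww bhgpr cvfcv nrwb lxin
Hunk 5: at line 7 remove [bhgpr,cvfcv] add [veu,cygb,ltsf] -> 13 lines: cjh gzeu ifc eyzha yiekz cxtp jfjx uukww veu cygb ltsf nrwb lxin
Hunk 6: at line 1 remove [gzeu] add [fax,rty,nff] -> 15 lines: cjh fax rty nff ifc eyzha yiekz cxtp jfjx uukww veu cygb ltsf nrwb lxin
Final line 10: uukww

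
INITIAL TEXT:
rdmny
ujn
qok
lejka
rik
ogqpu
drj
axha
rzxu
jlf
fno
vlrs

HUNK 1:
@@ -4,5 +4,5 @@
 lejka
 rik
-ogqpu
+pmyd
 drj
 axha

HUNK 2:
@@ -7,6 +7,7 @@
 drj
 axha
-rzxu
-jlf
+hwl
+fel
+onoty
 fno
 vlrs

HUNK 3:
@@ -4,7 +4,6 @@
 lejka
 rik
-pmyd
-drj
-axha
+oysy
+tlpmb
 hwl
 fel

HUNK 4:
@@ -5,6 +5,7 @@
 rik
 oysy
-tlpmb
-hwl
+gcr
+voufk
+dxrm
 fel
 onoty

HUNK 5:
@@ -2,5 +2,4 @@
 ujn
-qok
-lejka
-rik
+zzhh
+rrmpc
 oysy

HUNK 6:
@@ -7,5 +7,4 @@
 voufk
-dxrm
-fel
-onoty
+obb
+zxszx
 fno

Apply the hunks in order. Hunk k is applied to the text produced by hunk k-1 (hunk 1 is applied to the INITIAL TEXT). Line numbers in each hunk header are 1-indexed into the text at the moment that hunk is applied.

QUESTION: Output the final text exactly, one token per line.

Answer: rdmny
ujn
zzhh
rrmpc
oysy
gcr
voufk
obb
zxszx
fno
vlrs

Derivation:
Hunk 1: at line 4 remove [ogqpu] add [pmyd] -> 12 lines: rdmny ujn qok lejka rik pmyd drj axha rzxu jlf fno vlrs
Hunk 2: at line 7 remove [rzxu,jlf] add [hwl,fel,onoty] -> 13 lines: rdmny ujn qok lejka rik pmyd drj axha hwl fel onoty fno vlrs
Hunk 3: at line 4 remove [pmyd,drj,axha] add [oysy,tlpmb] -> 12 lines: rdmny ujn qok lejka rik oysy tlpmb hwl fel onoty fno vlrs
Hunk 4: at line 5 remove [tlpmb,hwl] add [gcr,voufk,dxrm] -> 13 lines: rdmny ujn qok lejka rik oysy gcr voufk dxrm fel onoty fno vlrs
Hunk 5: at line 2 remove [qok,lejka,rik] add [zzhh,rrmpc] -> 12 lines: rdmny ujn zzhh rrmpc oysy gcr voufk dxrm fel onoty fno vlrs
Hunk 6: at line 7 remove [dxrm,fel,onoty] add [obb,zxszx] -> 11 lines: rdmny ujn zzhh rrmpc oysy gcr voufk obb zxszx fno vlrs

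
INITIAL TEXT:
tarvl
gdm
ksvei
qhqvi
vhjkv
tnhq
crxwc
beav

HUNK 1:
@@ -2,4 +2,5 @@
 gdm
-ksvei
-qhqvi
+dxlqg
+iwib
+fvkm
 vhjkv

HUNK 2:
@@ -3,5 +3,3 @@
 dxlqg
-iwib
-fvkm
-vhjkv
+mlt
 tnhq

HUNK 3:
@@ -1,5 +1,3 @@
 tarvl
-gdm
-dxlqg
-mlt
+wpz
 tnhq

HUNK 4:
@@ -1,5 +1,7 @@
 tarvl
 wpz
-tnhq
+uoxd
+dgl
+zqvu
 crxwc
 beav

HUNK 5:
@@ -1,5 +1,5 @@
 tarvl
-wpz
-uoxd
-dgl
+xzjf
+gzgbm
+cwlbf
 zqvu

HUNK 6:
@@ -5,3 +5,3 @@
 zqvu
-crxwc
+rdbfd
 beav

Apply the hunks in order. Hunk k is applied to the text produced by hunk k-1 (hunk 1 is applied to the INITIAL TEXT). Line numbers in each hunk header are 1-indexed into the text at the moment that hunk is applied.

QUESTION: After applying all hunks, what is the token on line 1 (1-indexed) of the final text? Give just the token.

Answer: tarvl

Derivation:
Hunk 1: at line 2 remove [ksvei,qhqvi] add [dxlqg,iwib,fvkm] -> 9 lines: tarvl gdm dxlqg iwib fvkm vhjkv tnhq crxwc beav
Hunk 2: at line 3 remove [iwib,fvkm,vhjkv] add [mlt] -> 7 lines: tarvl gdm dxlqg mlt tnhq crxwc beav
Hunk 3: at line 1 remove [gdm,dxlqg,mlt] add [wpz] -> 5 lines: tarvl wpz tnhq crxwc beav
Hunk 4: at line 1 remove [tnhq] add [uoxd,dgl,zqvu] -> 7 lines: tarvl wpz uoxd dgl zqvu crxwc beav
Hunk 5: at line 1 remove [wpz,uoxd,dgl] add [xzjf,gzgbm,cwlbf] -> 7 lines: tarvl xzjf gzgbm cwlbf zqvu crxwc beav
Hunk 6: at line 5 remove [crxwc] add [rdbfd] -> 7 lines: tarvl xzjf gzgbm cwlbf zqvu rdbfd beav
Final line 1: tarvl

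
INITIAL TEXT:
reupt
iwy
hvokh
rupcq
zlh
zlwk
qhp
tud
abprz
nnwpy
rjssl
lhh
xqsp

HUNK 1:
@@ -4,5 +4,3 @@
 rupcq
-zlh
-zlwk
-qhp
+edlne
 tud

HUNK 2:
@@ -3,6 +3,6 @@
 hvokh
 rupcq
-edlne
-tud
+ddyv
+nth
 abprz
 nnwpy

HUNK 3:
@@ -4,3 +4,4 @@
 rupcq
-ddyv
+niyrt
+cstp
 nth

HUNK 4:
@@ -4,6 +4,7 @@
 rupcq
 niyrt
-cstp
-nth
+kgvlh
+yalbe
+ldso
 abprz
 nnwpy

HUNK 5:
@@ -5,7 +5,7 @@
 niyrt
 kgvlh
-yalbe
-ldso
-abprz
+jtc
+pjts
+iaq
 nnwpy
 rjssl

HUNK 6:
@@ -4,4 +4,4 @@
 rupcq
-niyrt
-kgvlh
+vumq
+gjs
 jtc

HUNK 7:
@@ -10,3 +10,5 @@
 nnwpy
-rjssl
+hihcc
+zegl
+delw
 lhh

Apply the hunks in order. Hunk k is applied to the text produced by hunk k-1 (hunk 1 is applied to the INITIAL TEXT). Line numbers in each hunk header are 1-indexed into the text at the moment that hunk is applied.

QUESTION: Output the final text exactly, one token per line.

Answer: reupt
iwy
hvokh
rupcq
vumq
gjs
jtc
pjts
iaq
nnwpy
hihcc
zegl
delw
lhh
xqsp

Derivation:
Hunk 1: at line 4 remove [zlh,zlwk,qhp] add [edlne] -> 11 lines: reupt iwy hvokh rupcq edlne tud abprz nnwpy rjssl lhh xqsp
Hunk 2: at line 3 remove [edlne,tud] add [ddyv,nth] -> 11 lines: reupt iwy hvokh rupcq ddyv nth abprz nnwpy rjssl lhh xqsp
Hunk 3: at line 4 remove [ddyv] add [niyrt,cstp] -> 12 lines: reupt iwy hvokh rupcq niyrt cstp nth abprz nnwpy rjssl lhh xqsp
Hunk 4: at line 4 remove [cstp,nth] add [kgvlh,yalbe,ldso] -> 13 lines: reupt iwy hvokh rupcq niyrt kgvlh yalbe ldso abprz nnwpy rjssl lhh xqsp
Hunk 5: at line 5 remove [yalbe,ldso,abprz] add [jtc,pjts,iaq] -> 13 lines: reupt iwy hvokh rupcq niyrt kgvlh jtc pjts iaq nnwpy rjssl lhh xqsp
Hunk 6: at line 4 remove [niyrt,kgvlh] add [vumq,gjs] -> 13 lines: reupt iwy hvokh rupcq vumq gjs jtc pjts iaq nnwpy rjssl lhh xqsp
Hunk 7: at line 10 remove [rjssl] add [hihcc,zegl,delw] -> 15 lines: reupt iwy hvokh rupcq vumq gjs jtc pjts iaq nnwpy hihcc zegl delw lhh xqsp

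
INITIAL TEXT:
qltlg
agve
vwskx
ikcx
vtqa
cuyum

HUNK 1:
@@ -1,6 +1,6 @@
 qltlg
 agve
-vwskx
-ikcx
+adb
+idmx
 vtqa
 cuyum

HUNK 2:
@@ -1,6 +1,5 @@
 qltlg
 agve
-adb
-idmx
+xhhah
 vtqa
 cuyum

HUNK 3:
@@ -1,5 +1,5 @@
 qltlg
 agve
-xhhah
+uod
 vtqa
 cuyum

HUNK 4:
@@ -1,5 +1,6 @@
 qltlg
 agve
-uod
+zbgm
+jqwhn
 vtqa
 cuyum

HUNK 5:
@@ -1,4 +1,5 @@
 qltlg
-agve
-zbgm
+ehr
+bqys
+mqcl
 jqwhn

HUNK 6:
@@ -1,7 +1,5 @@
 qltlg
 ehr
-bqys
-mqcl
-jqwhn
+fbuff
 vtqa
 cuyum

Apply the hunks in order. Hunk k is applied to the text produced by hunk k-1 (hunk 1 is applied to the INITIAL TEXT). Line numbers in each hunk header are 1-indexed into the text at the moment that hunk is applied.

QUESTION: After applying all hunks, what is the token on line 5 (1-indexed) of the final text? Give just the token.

Hunk 1: at line 1 remove [vwskx,ikcx] add [adb,idmx] -> 6 lines: qltlg agve adb idmx vtqa cuyum
Hunk 2: at line 1 remove [adb,idmx] add [xhhah] -> 5 lines: qltlg agve xhhah vtqa cuyum
Hunk 3: at line 1 remove [xhhah] add [uod] -> 5 lines: qltlg agve uod vtqa cuyum
Hunk 4: at line 1 remove [uod] add [zbgm,jqwhn] -> 6 lines: qltlg agve zbgm jqwhn vtqa cuyum
Hunk 5: at line 1 remove [agve,zbgm] add [ehr,bqys,mqcl] -> 7 lines: qltlg ehr bqys mqcl jqwhn vtqa cuyum
Hunk 6: at line 1 remove [bqys,mqcl,jqwhn] add [fbuff] -> 5 lines: qltlg ehr fbuff vtqa cuyum
Final line 5: cuyum

Answer: cuyum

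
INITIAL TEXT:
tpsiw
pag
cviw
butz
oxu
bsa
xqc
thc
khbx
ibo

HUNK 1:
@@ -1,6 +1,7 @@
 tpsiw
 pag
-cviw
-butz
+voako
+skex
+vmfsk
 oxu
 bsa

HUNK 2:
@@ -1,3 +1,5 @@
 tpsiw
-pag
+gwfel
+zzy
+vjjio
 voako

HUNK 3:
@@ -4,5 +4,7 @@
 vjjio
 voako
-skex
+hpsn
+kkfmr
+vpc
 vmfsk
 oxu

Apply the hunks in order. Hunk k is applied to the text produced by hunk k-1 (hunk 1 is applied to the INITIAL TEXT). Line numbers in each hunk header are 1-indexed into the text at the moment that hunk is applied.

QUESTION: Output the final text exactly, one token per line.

Answer: tpsiw
gwfel
zzy
vjjio
voako
hpsn
kkfmr
vpc
vmfsk
oxu
bsa
xqc
thc
khbx
ibo

Derivation:
Hunk 1: at line 1 remove [cviw,butz] add [voako,skex,vmfsk] -> 11 lines: tpsiw pag voako skex vmfsk oxu bsa xqc thc khbx ibo
Hunk 2: at line 1 remove [pag] add [gwfel,zzy,vjjio] -> 13 lines: tpsiw gwfel zzy vjjio voako skex vmfsk oxu bsa xqc thc khbx ibo
Hunk 3: at line 4 remove [skex] add [hpsn,kkfmr,vpc] -> 15 lines: tpsiw gwfel zzy vjjio voako hpsn kkfmr vpc vmfsk oxu bsa xqc thc khbx ibo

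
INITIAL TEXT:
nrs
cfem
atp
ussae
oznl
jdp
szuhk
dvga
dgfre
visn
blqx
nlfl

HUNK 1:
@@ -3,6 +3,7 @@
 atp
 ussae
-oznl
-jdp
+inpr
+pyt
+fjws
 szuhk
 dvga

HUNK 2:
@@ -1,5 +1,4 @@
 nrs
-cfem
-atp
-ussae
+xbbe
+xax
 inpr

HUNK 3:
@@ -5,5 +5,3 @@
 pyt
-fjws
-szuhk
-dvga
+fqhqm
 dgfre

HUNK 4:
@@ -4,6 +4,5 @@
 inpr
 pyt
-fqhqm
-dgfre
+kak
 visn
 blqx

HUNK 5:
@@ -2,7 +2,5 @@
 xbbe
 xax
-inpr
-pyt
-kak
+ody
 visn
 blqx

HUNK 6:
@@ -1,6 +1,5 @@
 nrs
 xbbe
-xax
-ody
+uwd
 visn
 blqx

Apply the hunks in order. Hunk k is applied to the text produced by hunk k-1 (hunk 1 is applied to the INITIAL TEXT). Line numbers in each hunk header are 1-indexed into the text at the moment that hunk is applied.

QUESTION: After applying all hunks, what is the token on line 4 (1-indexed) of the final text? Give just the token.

Hunk 1: at line 3 remove [oznl,jdp] add [inpr,pyt,fjws] -> 13 lines: nrs cfem atp ussae inpr pyt fjws szuhk dvga dgfre visn blqx nlfl
Hunk 2: at line 1 remove [cfem,atp,ussae] add [xbbe,xax] -> 12 lines: nrs xbbe xax inpr pyt fjws szuhk dvga dgfre visn blqx nlfl
Hunk 3: at line 5 remove [fjws,szuhk,dvga] add [fqhqm] -> 10 lines: nrs xbbe xax inpr pyt fqhqm dgfre visn blqx nlfl
Hunk 4: at line 4 remove [fqhqm,dgfre] add [kak] -> 9 lines: nrs xbbe xax inpr pyt kak visn blqx nlfl
Hunk 5: at line 2 remove [inpr,pyt,kak] add [ody] -> 7 lines: nrs xbbe xax ody visn blqx nlfl
Hunk 6: at line 1 remove [xax,ody] add [uwd] -> 6 lines: nrs xbbe uwd visn blqx nlfl
Final line 4: visn

Answer: visn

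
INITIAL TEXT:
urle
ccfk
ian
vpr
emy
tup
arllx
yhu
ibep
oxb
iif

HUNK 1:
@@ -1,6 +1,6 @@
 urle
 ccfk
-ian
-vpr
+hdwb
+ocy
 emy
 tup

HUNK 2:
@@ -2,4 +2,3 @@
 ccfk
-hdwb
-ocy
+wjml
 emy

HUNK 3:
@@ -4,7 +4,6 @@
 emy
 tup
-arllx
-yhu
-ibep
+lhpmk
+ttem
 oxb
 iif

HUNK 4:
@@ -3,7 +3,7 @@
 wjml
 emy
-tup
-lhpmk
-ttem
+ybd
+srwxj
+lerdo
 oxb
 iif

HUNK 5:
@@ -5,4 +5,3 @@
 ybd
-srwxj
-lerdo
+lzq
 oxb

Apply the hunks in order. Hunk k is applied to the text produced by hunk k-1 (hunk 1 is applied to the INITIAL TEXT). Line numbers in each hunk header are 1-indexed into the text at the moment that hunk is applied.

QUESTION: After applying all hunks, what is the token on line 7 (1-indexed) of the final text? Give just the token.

Answer: oxb

Derivation:
Hunk 1: at line 1 remove [ian,vpr] add [hdwb,ocy] -> 11 lines: urle ccfk hdwb ocy emy tup arllx yhu ibep oxb iif
Hunk 2: at line 2 remove [hdwb,ocy] add [wjml] -> 10 lines: urle ccfk wjml emy tup arllx yhu ibep oxb iif
Hunk 3: at line 4 remove [arllx,yhu,ibep] add [lhpmk,ttem] -> 9 lines: urle ccfk wjml emy tup lhpmk ttem oxb iif
Hunk 4: at line 3 remove [tup,lhpmk,ttem] add [ybd,srwxj,lerdo] -> 9 lines: urle ccfk wjml emy ybd srwxj lerdo oxb iif
Hunk 5: at line 5 remove [srwxj,lerdo] add [lzq] -> 8 lines: urle ccfk wjml emy ybd lzq oxb iif
Final line 7: oxb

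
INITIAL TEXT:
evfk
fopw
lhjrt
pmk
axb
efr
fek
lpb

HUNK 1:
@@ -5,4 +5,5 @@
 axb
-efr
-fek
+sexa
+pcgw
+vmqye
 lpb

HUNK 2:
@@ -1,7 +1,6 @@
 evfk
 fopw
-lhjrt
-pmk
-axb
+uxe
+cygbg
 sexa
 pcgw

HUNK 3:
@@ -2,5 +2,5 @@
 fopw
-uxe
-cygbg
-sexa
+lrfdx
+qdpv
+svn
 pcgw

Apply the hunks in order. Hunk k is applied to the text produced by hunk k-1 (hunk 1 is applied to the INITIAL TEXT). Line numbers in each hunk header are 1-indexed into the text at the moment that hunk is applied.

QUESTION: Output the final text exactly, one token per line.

Hunk 1: at line 5 remove [efr,fek] add [sexa,pcgw,vmqye] -> 9 lines: evfk fopw lhjrt pmk axb sexa pcgw vmqye lpb
Hunk 2: at line 1 remove [lhjrt,pmk,axb] add [uxe,cygbg] -> 8 lines: evfk fopw uxe cygbg sexa pcgw vmqye lpb
Hunk 3: at line 2 remove [uxe,cygbg,sexa] add [lrfdx,qdpv,svn] -> 8 lines: evfk fopw lrfdx qdpv svn pcgw vmqye lpb

Answer: evfk
fopw
lrfdx
qdpv
svn
pcgw
vmqye
lpb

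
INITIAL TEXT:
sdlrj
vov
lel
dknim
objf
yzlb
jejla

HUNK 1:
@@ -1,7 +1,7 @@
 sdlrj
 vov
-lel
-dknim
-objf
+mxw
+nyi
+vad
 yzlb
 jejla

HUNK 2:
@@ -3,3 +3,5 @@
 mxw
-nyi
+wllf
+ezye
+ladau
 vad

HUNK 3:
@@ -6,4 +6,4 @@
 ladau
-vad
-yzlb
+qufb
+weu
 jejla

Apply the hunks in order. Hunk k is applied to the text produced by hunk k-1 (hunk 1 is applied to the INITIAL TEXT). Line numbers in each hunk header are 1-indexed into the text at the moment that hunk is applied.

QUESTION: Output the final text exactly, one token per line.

Hunk 1: at line 1 remove [lel,dknim,objf] add [mxw,nyi,vad] -> 7 lines: sdlrj vov mxw nyi vad yzlb jejla
Hunk 2: at line 3 remove [nyi] add [wllf,ezye,ladau] -> 9 lines: sdlrj vov mxw wllf ezye ladau vad yzlb jejla
Hunk 3: at line 6 remove [vad,yzlb] add [qufb,weu] -> 9 lines: sdlrj vov mxw wllf ezye ladau qufb weu jejla

Answer: sdlrj
vov
mxw
wllf
ezye
ladau
qufb
weu
jejla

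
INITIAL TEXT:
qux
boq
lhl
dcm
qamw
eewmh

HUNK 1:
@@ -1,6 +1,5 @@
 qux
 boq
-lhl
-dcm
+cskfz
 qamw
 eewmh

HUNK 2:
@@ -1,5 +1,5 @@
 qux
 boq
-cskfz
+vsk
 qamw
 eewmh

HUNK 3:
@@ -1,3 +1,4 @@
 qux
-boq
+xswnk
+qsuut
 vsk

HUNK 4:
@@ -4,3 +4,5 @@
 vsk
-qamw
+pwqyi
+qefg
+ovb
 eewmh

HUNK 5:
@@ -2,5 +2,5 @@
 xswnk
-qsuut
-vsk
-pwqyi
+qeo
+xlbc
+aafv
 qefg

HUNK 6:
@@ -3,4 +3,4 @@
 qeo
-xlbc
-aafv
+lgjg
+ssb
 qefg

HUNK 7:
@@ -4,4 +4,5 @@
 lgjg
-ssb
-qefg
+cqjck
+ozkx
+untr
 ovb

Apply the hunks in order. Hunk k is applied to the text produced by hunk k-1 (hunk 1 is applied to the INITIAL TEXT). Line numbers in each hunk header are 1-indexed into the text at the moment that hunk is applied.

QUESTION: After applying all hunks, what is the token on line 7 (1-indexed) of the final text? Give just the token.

Answer: untr

Derivation:
Hunk 1: at line 1 remove [lhl,dcm] add [cskfz] -> 5 lines: qux boq cskfz qamw eewmh
Hunk 2: at line 1 remove [cskfz] add [vsk] -> 5 lines: qux boq vsk qamw eewmh
Hunk 3: at line 1 remove [boq] add [xswnk,qsuut] -> 6 lines: qux xswnk qsuut vsk qamw eewmh
Hunk 4: at line 4 remove [qamw] add [pwqyi,qefg,ovb] -> 8 lines: qux xswnk qsuut vsk pwqyi qefg ovb eewmh
Hunk 5: at line 2 remove [qsuut,vsk,pwqyi] add [qeo,xlbc,aafv] -> 8 lines: qux xswnk qeo xlbc aafv qefg ovb eewmh
Hunk 6: at line 3 remove [xlbc,aafv] add [lgjg,ssb] -> 8 lines: qux xswnk qeo lgjg ssb qefg ovb eewmh
Hunk 7: at line 4 remove [ssb,qefg] add [cqjck,ozkx,untr] -> 9 lines: qux xswnk qeo lgjg cqjck ozkx untr ovb eewmh
Final line 7: untr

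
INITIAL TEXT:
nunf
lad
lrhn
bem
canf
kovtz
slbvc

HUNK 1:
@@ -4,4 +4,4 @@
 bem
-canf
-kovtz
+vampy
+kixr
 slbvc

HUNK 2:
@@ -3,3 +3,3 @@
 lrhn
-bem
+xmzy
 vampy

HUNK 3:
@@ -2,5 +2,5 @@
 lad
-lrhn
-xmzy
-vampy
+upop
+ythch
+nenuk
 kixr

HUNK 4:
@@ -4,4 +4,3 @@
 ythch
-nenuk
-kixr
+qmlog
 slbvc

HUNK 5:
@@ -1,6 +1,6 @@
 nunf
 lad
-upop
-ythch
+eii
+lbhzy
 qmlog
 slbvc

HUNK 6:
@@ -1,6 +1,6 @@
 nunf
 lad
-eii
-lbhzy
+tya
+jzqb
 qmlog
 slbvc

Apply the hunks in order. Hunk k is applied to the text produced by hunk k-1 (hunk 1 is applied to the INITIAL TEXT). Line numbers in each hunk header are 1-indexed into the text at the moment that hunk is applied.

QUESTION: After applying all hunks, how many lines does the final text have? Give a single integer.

Hunk 1: at line 4 remove [canf,kovtz] add [vampy,kixr] -> 7 lines: nunf lad lrhn bem vampy kixr slbvc
Hunk 2: at line 3 remove [bem] add [xmzy] -> 7 lines: nunf lad lrhn xmzy vampy kixr slbvc
Hunk 3: at line 2 remove [lrhn,xmzy,vampy] add [upop,ythch,nenuk] -> 7 lines: nunf lad upop ythch nenuk kixr slbvc
Hunk 4: at line 4 remove [nenuk,kixr] add [qmlog] -> 6 lines: nunf lad upop ythch qmlog slbvc
Hunk 5: at line 1 remove [upop,ythch] add [eii,lbhzy] -> 6 lines: nunf lad eii lbhzy qmlog slbvc
Hunk 6: at line 1 remove [eii,lbhzy] add [tya,jzqb] -> 6 lines: nunf lad tya jzqb qmlog slbvc
Final line count: 6

Answer: 6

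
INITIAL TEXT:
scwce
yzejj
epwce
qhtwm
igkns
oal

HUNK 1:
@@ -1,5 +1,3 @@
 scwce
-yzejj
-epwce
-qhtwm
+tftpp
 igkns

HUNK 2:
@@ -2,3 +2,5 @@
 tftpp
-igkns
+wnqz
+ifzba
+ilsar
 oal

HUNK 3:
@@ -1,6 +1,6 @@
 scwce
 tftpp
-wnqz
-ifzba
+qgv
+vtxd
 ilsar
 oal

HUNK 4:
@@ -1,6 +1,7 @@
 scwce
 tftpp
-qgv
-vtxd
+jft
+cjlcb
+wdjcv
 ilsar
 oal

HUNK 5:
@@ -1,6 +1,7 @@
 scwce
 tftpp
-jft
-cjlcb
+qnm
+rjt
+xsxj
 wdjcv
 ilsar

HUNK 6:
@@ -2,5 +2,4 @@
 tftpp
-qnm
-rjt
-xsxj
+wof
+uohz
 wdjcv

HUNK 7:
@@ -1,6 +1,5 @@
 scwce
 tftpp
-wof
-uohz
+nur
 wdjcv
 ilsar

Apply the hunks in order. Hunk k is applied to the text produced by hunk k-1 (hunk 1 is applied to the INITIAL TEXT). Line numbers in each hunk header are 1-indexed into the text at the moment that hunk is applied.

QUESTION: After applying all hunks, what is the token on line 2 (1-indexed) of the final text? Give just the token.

Hunk 1: at line 1 remove [yzejj,epwce,qhtwm] add [tftpp] -> 4 lines: scwce tftpp igkns oal
Hunk 2: at line 2 remove [igkns] add [wnqz,ifzba,ilsar] -> 6 lines: scwce tftpp wnqz ifzba ilsar oal
Hunk 3: at line 1 remove [wnqz,ifzba] add [qgv,vtxd] -> 6 lines: scwce tftpp qgv vtxd ilsar oal
Hunk 4: at line 1 remove [qgv,vtxd] add [jft,cjlcb,wdjcv] -> 7 lines: scwce tftpp jft cjlcb wdjcv ilsar oal
Hunk 5: at line 1 remove [jft,cjlcb] add [qnm,rjt,xsxj] -> 8 lines: scwce tftpp qnm rjt xsxj wdjcv ilsar oal
Hunk 6: at line 2 remove [qnm,rjt,xsxj] add [wof,uohz] -> 7 lines: scwce tftpp wof uohz wdjcv ilsar oal
Hunk 7: at line 1 remove [wof,uohz] add [nur] -> 6 lines: scwce tftpp nur wdjcv ilsar oal
Final line 2: tftpp

Answer: tftpp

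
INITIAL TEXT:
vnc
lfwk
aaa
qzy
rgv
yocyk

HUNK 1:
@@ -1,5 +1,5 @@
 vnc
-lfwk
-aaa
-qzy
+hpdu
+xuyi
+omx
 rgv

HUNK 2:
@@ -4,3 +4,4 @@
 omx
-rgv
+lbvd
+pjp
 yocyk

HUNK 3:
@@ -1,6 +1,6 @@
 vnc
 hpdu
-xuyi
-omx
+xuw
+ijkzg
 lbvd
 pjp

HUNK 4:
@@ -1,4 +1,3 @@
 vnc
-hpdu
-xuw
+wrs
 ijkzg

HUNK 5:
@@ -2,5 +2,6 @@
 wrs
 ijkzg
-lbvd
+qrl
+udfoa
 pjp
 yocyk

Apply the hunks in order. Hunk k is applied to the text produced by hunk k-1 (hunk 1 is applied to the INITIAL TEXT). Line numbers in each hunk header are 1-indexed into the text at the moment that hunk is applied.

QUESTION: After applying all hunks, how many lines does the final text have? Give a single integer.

Answer: 7

Derivation:
Hunk 1: at line 1 remove [lfwk,aaa,qzy] add [hpdu,xuyi,omx] -> 6 lines: vnc hpdu xuyi omx rgv yocyk
Hunk 2: at line 4 remove [rgv] add [lbvd,pjp] -> 7 lines: vnc hpdu xuyi omx lbvd pjp yocyk
Hunk 3: at line 1 remove [xuyi,omx] add [xuw,ijkzg] -> 7 lines: vnc hpdu xuw ijkzg lbvd pjp yocyk
Hunk 4: at line 1 remove [hpdu,xuw] add [wrs] -> 6 lines: vnc wrs ijkzg lbvd pjp yocyk
Hunk 5: at line 2 remove [lbvd] add [qrl,udfoa] -> 7 lines: vnc wrs ijkzg qrl udfoa pjp yocyk
Final line count: 7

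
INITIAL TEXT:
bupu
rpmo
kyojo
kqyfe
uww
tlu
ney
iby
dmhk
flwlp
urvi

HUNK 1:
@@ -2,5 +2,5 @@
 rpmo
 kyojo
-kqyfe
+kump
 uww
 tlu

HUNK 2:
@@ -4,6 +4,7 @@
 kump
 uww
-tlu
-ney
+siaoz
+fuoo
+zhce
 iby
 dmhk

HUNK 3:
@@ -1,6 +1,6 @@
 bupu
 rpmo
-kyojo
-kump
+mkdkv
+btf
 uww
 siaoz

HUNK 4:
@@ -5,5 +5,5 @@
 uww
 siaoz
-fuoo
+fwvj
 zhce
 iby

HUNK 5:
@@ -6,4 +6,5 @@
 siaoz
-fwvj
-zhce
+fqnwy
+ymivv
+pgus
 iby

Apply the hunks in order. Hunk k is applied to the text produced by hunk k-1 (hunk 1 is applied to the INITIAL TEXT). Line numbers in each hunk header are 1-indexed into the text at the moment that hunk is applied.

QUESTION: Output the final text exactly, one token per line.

Answer: bupu
rpmo
mkdkv
btf
uww
siaoz
fqnwy
ymivv
pgus
iby
dmhk
flwlp
urvi

Derivation:
Hunk 1: at line 2 remove [kqyfe] add [kump] -> 11 lines: bupu rpmo kyojo kump uww tlu ney iby dmhk flwlp urvi
Hunk 2: at line 4 remove [tlu,ney] add [siaoz,fuoo,zhce] -> 12 lines: bupu rpmo kyojo kump uww siaoz fuoo zhce iby dmhk flwlp urvi
Hunk 3: at line 1 remove [kyojo,kump] add [mkdkv,btf] -> 12 lines: bupu rpmo mkdkv btf uww siaoz fuoo zhce iby dmhk flwlp urvi
Hunk 4: at line 5 remove [fuoo] add [fwvj] -> 12 lines: bupu rpmo mkdkv btf uww siaoz fwvj zhce iby dmhk flwlp urvi
Hunk 5: at line 6 remove [fwvj,zhce] add [fqnwy,ymivv,pgus] -> 13 lines: bupu rpmo mkdkv btf uww siaoz fqnwy ymivv pgus iby dmhk flwlp urvi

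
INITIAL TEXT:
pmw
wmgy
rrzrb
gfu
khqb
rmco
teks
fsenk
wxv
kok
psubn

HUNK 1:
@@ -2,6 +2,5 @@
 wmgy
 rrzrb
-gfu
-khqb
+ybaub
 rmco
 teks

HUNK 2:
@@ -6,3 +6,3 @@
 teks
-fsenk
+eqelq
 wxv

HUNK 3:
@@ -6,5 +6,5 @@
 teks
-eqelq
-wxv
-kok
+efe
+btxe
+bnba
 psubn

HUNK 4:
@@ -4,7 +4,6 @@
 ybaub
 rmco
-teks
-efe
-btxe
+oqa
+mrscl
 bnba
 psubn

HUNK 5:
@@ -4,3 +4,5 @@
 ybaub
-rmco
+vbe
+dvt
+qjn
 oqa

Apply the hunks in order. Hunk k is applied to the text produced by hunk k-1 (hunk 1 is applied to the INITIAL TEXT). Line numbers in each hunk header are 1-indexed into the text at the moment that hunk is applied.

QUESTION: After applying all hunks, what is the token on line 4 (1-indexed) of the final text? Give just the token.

Answer: ybaub

Derivation:
Hunk 1: at line 2 remove [gfu,khqb] add [ybaub] -> 10 lines: pmw wmgy rrzrb ybaub rmco teks fsenk wxv kok psubn
Hunk 2: at line 6 remove [fsenk] add [eqelq] -> 10 lines: pmw wmgy rrzrb ybaub rmco teks eqelq wxv kok psubn
Hunk 3: at line 6 remove [eqelq,wxv,kok] add [efe,btxe,bnba] -> 10 lines: pmw wmgy rrzrb ybaub rmco teks efe btxe bnba psubn
Hunk 4: at line 4 remove [teks,efe,btxe] add [oqa,mrscl] -> 9 lines: pmw wmgy rrzrb ybaub rmco oqa mrscl bnba psubn
Hunk 5: at line 4 remove [rmco] add [vbe,dvt,qjn] -> 11 lines: pmw wmgy rrzrb ybaub vbe dvt qjn oqa mrscl bnba psubn
Final line 4: ybaub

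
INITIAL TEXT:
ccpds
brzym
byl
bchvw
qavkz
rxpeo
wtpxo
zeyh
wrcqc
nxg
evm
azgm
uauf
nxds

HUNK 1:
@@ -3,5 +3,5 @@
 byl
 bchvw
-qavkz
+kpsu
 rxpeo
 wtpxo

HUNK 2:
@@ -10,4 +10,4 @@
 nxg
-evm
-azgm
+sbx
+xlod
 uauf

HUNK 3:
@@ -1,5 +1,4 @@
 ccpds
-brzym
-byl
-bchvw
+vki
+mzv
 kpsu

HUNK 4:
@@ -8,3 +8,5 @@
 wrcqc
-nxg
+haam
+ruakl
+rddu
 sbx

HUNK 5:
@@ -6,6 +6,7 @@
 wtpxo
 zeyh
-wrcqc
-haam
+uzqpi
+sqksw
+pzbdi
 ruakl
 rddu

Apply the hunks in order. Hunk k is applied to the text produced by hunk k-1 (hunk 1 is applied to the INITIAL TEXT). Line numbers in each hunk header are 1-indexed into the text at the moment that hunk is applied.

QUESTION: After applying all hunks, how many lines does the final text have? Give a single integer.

Answer: 16

Derivation:
Hunk 1: at line 3 remove [qavkz] add [kpsu] -> 14 lines: ccpds brzym byl bchvw kpsu rxpeo wtpxo zeyh wrcqc nxg evm azgm uauf nxds
Hunk 2: at line 10 remove [evm,azgm] add [sbx,xlod] -> 14 lines: ccpds brzym byl bchvw kpsu rxpeo wtpxo zeyh wrcqc nxg sbx xlod uauf nxds
Hunk 3: at line 1 remove [brzym,byl,bchvw] add [vki,mzv] -> 13 lines: ccpds vki mzv kpsu rxpeo wtpxo zeyh wrcqc nxg sbx xlod uauf nxds
Hunk 4: at line 8 remove [nxg] add [haam,ruakl,rddu] -> 15 lines: ccpds vki mzv kpsu rxpeo wtpxo zeyh wrcqc haam ruakl rddu sbx xlod uauf nxds
Hunk 5: at line 6 remove [wrcqc,haam] add [uzqpi,sqksw,pzbdi] -> 16 lines: ccpds vki mzv kpsu rxpeo wtpxo zeyh uzqpi sqksw pzbdi ruakl rddu sbx xlod uauf nxds
Final line count: 16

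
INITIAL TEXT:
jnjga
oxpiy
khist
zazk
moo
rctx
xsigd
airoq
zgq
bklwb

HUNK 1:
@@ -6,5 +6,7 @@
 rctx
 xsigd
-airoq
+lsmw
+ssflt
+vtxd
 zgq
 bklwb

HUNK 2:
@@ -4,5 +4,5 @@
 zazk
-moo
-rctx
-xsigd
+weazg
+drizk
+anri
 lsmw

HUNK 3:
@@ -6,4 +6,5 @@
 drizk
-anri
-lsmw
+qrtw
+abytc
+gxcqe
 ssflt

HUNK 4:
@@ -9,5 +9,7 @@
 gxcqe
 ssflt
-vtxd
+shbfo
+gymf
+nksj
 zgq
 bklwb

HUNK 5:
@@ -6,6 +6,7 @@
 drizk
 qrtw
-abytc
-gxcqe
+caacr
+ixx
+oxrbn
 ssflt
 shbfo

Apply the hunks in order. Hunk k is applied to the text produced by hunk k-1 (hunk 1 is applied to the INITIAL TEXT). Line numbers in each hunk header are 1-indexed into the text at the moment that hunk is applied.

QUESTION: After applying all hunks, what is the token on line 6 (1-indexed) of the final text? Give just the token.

Answer: drizk

Derivation:
Hunk 1: at line 6 remove [airoq] add [lsmw,ssflt,vtxd] -> 12 lines: jnjga oxpiy khist zazk moo rctx xsigd lsmw ssflt vtxd zgq bklwb
Hunk 2: at line 4 remove [moo,rctx,xsigd] add [weazg,drizk,anri] -> 12 lines: jnjga oxpiy khist zazk weazg drizk anri lsmw ssflt vtxd zgq bklwb
Hunk 3: at line 6 remove [anri,lsmw] add [qrtw,abytc,gxcqe] -> 13 lines: jnjga oxpiy khist zazk weazg drizk qrtw abytc gxcqe ssflt vtxd zgq bklwb
Hunk 4: at line 9 remove [vtxd] add [shbfo,gymf,nksj] -> 15 lines: jnjga oxpiy khist zazk weazg drizk qrtw abytc gxcqe ssflt shbfo gymf nksj zgq bklwb
Hunk 5: at line 6 remove [abytc,gxcqe] add [caacr,ixx,oxrbn] -> 16 lines: jnjga oxpiy khist zazk weazg drizk qrtw caacr ixx oxrbn ssflt shbfo gymf nksj zgq bklwb
Final line 6: drizk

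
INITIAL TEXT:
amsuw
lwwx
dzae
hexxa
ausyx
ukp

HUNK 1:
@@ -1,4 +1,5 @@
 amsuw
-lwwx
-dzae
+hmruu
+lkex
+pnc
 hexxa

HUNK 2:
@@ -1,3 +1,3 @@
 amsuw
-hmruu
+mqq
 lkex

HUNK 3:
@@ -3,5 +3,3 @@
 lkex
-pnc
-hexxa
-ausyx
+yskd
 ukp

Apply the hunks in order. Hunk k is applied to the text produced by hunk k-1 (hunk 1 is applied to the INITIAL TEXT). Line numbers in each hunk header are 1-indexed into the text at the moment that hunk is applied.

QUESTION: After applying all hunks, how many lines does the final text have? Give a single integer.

Hunk 1: at line 1 remove [lwwx,dzae] add [hmruu,lkex,pnc] -> 7 lines: amsuw hmruu lkex pnc hexxa ausyx ukp
Hunk 2: at line 1 remove [hmruu] add [mqq] -> 7 lines: amsuw mqq lkex pnc hexxa ausyx ukp
Hunk 3: at line 3 remove [pnc,hexxa,ausyx] add [yskd] -> 5 lines: amsuw mqq lkex yskd ukp
Final line count: 5

Answer: 5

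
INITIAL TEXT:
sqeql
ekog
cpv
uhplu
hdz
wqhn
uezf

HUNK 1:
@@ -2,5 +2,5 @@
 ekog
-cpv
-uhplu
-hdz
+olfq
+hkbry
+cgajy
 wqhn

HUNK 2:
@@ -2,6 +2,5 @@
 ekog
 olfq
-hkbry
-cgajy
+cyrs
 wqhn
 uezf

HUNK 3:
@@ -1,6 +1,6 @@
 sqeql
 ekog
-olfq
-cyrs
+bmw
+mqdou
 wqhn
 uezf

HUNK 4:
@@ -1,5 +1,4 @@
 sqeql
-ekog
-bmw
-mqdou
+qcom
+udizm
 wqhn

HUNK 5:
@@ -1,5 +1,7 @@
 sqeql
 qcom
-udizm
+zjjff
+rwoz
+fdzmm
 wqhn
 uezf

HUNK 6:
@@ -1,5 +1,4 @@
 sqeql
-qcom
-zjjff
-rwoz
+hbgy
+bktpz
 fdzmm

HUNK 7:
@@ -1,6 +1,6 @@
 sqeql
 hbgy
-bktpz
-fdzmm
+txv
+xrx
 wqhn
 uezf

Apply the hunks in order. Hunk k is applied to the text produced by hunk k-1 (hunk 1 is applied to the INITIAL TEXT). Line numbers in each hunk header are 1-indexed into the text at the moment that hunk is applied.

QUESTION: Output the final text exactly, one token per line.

Hunk 1: at line 2 remove [cpv,uhplu,hdz] add [olfq,hkbry,cgajy] -> 7 lines: sqeql ekog olfq hkbry cgajy wqhn uezf
Hunk 2: at line 2 remove [hkbry,cgajy] add [cyrs] -> 6 lines: sqeql ekog olfq cyrs wqhn uezf
Hunk 3: at line 1 remove [olfq,cyrs] add [bmw,mqdou] -> 6 lines: sqeql ekog bmw mqdou wqhn uezf
Hunk 4: at line 1 remove [ekog,bmw,mqdou] add [qcom,udizm] -> 5 lines: sqeql qcom udizm wqhn uezf
Hunk 5: at line 1 remove [udizm] add [zjjff,rwoz,fdzmm] -> 7 lines: sqeql qcom zjjff rwoz fdzmm wqhn uezf
Hunk 6: at line 1 remove [qcom,zjjff,rwoz] add [hbgy,bktpz] -> 6 lines: sqeql hbgy bktpz fdzmm wqhn uezf
Hunk 7: at line 1 remove [bktpz,fdzmm] add [txv,xrx] -> 6 lines: sqeql hbgy txv xrx wqhn uezf

Answer: sqeql
hbgy
txv
xrx
wqhn
uezf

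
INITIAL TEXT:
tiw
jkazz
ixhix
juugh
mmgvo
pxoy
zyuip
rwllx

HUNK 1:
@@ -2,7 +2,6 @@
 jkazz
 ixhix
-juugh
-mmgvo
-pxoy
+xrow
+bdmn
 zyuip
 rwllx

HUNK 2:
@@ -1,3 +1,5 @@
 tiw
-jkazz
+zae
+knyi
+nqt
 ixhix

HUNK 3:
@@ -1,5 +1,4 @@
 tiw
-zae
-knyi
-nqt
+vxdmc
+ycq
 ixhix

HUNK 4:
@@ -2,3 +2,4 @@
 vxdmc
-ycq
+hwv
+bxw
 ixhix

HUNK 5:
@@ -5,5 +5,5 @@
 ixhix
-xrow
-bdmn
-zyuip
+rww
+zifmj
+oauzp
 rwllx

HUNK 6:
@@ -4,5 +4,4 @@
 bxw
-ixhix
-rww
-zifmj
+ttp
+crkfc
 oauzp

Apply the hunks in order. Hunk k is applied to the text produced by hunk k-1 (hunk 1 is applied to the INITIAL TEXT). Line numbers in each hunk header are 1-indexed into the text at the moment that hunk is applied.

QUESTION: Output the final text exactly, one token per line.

Hunk 1: at line 2 remove [juugh,mmgvo,pxoy] add [xrow,bdmn] -> 7 lines: tiw jkazz ixhix xrow bdmn zyuip rwllx
Hunk 2: at line 1 remove [jkazz] add [zae,knyi,nqt] -> 9 lines: tiw zae knyi nqt ixhix xrow bdmn zyuip rwllx
Hunk 3: at line 1 remove [zae,knyi,nqt] add [vxdmc,ycq] -> 8 lines: tiw vxdmc ycq ixhix xrow bdmn zyuip rwllx
Hunk 4: at line 2 remove [ycq] add [hwv,bxw] -> 9 lines: tiw vxdmc hwv bxw ixhix xrow bdmn zyuip rwllx
Hunk 5: at line 5 remove [xrow,bdmn,zyuip] add [rww,zifmj,oauzp] -> 9 lines: tiw vxdmc hwv bxw ixhix rww zifmj oauzp rwllx
Hunk 6: at line 4 remove [ixhix,rww,zifmj] add [ttp,crkfc] -> 8 lines: tiw vxdmc hwv bxw ttp crkfc oauzp rwllx

Answer: tiw
vxdmc
hwv
bxw
ttp
crkfc
oauzp
rwllx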